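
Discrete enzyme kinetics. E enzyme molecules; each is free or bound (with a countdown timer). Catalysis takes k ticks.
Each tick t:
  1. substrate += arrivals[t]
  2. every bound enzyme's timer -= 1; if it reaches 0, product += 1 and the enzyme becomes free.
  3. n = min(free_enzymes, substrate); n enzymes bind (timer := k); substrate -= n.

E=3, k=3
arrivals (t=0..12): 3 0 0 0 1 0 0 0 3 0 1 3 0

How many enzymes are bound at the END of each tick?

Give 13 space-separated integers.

t=0: arr=3 -> substrate=0 bound=3 product=0
t=1: arr=0 -> substrate=0 bound=3 product=0
t=2: arr=0 -> substrate=0 bound=3 product=0
t=3: arr=0 -> substrate=0 bound=0 product=3
t=4: arr=1 -> substrate=0 bound=1 product=3
t=5: arr=0 -> substrate=0 bound=1 product=3
t=6: arr=0 -> substrate=0 bound=1 product=3
t=7: arr=0 -> substrate=0 bound=0 product=4
t=8: arr=3 -> substrate=0 bound=3 product=4
t=9: arr=0 -> substrate=0 bound=3 product=4
t=10: arr=1 -> substrate=1 bound=3 product=4
t=11: arr=3 -> substrate=1 bound=3 product=7
t=12: arr=0 -> substrate=1 bound=3 product=7

Answer: 3 3 3 0 1 1 1 0 3 3 3 3 3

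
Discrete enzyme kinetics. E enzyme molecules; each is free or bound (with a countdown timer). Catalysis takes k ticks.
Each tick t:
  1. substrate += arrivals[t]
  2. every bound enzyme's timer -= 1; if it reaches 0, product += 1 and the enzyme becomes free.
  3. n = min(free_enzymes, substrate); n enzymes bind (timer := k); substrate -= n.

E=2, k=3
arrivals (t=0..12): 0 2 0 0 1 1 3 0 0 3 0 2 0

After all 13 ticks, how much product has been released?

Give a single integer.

Answer: 6

Derivation:
t=0: arr=0 -> substrate=0 bound=0 product=0
t=1: arr=2 -> substrate=0 bound=2 product=0
t=2: arr=0 -> substrate=0 bound=2 product=0
t=3: arr=0 -> substrate=0 bound=2 product=0
t=4: arr=1 -> substrate=0 bound=1 product=2
t=5: arr=1 -> substrate=0 bound=2 product=2
t=6: arr=3 -> substrate=3 bound=2 product=2
t=7: arr=0 -> substrate=2 bound=2 product=3
t=8: arr=0 -> substrate=1 bound=2 product=4
t=9: arr=3 -> substrate=4 bound=2 product=4
t=10: arr=0 -> substrate=3 bound=2 product=5
t=11: arr=2 -> substrate=4 bound=2 product=6
t=12: arr=0 -> substrate=4 bound=2 product=6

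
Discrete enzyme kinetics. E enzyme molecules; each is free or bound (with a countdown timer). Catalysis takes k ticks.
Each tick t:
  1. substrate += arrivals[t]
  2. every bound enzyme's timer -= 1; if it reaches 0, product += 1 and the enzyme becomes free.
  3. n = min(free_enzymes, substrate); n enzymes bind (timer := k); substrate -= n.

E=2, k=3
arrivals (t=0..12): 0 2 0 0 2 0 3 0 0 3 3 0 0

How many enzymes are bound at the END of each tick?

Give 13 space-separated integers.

Answer: 0 2 2 2 2 2 2 2 2 2 2 2 2

Derivation:
t=0: arr=0 -> substrate=0 bound=0 product=0
t=1: arr=2 -> substrate=0 bound=2 product=0
t=2: arr=0 -> substrate=0 bound=2 product=0
t=3: arr=0 -> substrate=0 bound=2 product=0
t=4: arr=2 -> substrate=0 bound=2 product=2
t=5: arr=0 -> substrate=0 bound=2 product=2
t=6: arr=3 -> substrate=3 bound=2 product=2
t=7: arr=0 -> substrate=1 bound=2 product=4
t=8: arr=0 -> substrate=1 bound=2 product=4
t=9: arr=3 -> substrate=4 bound=2 product=4
t=10: arr=3 -> substrate=5 bound=2 product=6
t=11: arr=0 -> substrate=5 bound=2 product=6
t=12: arr=0 -> substrate=5 bound=2 product=6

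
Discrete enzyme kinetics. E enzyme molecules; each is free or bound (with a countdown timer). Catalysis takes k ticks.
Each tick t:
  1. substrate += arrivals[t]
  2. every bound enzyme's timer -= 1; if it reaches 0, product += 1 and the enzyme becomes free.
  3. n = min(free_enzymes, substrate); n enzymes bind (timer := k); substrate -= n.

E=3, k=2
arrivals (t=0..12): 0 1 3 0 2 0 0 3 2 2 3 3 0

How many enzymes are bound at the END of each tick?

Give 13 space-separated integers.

t=0: arr=0 -> substrate=0 bound=0 product=0
t=1: arr=1 -> substrate=0 bound=1 product=0
t=2: arr=3 -> substrate=1 bound=3 product=0
t=3: arr=0 -> substrate=0 bound=3 product=1
t=4: arr=2 -> substrate=0 bound=3 product=3
t=5: arr=0 -> substrate=0 bound=2 product=4
t=6: arr=0 -> substrate=0 bound=0 product=6
t=7: arr=3 -> substrate=0 bound=3 product=6
t=8: arr=2 -> substrate=2 bound=3 product=6
t=9: arr=2 -> substrate=1 bound=3 product=9
t=10: arr=3 -> substrate=4 bound=3 product=9
t=11: arr=3 -> substrate=4 bound=3 product=12
t=12: arr=0 -> substrate=4 bound=3 product=12

Answer: 0 1 3 3 3 2 0 3 3 3 3 3 3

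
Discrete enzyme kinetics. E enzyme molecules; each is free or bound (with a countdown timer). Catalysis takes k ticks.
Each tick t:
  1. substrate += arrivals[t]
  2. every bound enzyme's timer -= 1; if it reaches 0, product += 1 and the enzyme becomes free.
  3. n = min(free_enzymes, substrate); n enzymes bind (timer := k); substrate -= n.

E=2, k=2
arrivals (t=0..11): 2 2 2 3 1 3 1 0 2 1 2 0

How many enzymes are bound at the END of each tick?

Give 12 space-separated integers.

Answer: 2 2 2 2 2 2 2 2 2 2 2 2

Derivation:
t=0: arr=2 -> substrate=0 bound=2 product=0
t=1: arr=2 -> substrate=2 bound=2 product=0
t=2: arr=2 -> substrate=2 bound=2 product=2
t=3: arr=3 -> substrate=5 bound=2 product=2
t=4: arr=1 -> substrate=4 bound=2 product=4
t=5: arr=3 -> substrate=7 bound=2 product=4
t=6: arr=1 -> substrate=6 bound=2 product=6
t=7: arr=0 -> substrate=6 bound=2 product=6
t=8: arr=2 -> substrate=6 bound=2 product=8
t=9: arr=1 -> substrate=7 bound=2 product=8
t=10: arr=2 -> substrate=7 bound=2 product=10
t=11: arr=0 -> substrate=7 bound=2 product=10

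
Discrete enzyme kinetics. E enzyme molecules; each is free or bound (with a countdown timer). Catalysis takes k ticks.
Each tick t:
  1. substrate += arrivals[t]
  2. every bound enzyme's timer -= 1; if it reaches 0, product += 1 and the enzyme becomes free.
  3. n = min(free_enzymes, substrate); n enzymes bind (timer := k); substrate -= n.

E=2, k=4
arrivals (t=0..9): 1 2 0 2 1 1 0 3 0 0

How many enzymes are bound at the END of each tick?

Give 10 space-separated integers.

Answer: 1 2 2 2 2 2 2 2 2 2

Derivation:
t=0: arr=1 -> substrate=0 bound=1 product=0
t=1: arr=2 -> substrate=1 bound=2 product=0
t=2: arr=0 -> substrate=1 bound=2 product=0
t=3: arr=2 -> substrate=3 bound=2 product=0
t=4: arr=1 -> substrate=3 bound=2 product=1
t=5: arr=1 -> substrate=3 bound=2 product=2
t=6: arr=0 -> substrate=3 bound=2 product=2
t=7: arr=3 -> substrate=6 bound=2 product=2
t=8: arr=0 -> substrate=5 bound=2 product=3
t=9: arr=0 -> substrate=4 bound=2 product=4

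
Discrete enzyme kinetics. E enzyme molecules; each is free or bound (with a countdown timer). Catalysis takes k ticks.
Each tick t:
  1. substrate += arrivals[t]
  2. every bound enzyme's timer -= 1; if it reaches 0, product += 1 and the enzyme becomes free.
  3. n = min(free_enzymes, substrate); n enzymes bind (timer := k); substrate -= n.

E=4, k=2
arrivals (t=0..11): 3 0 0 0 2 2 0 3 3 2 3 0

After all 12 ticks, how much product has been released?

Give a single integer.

t=0: arr=3 -> substrate=0 bound=3 product=0
t=1: arr=0 -> substrate=0 bound=3 product=0
t=2: arr=0 -> substrate=0 bound=0 product=3
t=3: arr=0 -> substrate=0 bound=0 product=3
t=4: arr=2 -> substrate=0 bound=2 product=3
t=5: arr=2 -> substrate=0 bound=4 product=3
t=6: arr=0 -> substrate=0 bound=2 product=5
t=7: arr=3 -> substrate=0 bound=3 product=7
t=8: arr=3 -> substrate=2 bound=4 product=7
t=9: arr=2 -> substrate=1 bound=4 product=10
t=10: arr=3 -> substrate=3 bound=4 product=11
t=11: arr=0 -> substrate=0 bound=4 product=14

Answer: 14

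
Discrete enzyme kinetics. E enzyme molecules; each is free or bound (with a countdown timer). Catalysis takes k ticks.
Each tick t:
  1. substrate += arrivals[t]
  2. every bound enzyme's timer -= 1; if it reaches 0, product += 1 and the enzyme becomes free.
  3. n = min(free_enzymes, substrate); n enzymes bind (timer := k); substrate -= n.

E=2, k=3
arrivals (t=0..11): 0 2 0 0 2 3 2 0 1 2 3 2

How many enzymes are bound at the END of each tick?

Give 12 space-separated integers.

Answer: 0 2 2 2 2 2 2 2 2 2 2 2

Derivation:
t=0: arr=0 -> substrate=0 bound=0 product=0
t=1: arr=2 -> substrate=0 bound=2 product=0
t=2: arr=0 -> substrate=0 bound=2 product=0
t=3: arr=0 -> substrate=0 bound=2 product=0
t=4: arr=2 -> substrate=0 bound=2 product=2
t=5: arr=3 -> substrate=3 bound=2 product=2
t=6: arr=2 -> substrate=5 bound=2 product=2
t=7: arr=0 -> substrate=3 bound=2 product=4
t=8: arr=1 -> substrate=4 bound=2 product=4
t=9: arr=2 -> substrate=6 bound=2 product=4
t=10: arr=3 -> substrate=7 bound=2 product=6
t=11: arr=2 -> substrate=9 bound=2 product=6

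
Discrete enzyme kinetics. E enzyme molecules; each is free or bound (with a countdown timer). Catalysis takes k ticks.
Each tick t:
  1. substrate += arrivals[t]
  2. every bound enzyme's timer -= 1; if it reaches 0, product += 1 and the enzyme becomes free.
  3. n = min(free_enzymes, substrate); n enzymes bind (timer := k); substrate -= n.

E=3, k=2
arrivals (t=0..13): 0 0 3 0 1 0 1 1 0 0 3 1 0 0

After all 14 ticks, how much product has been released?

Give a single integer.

t=0: arr=0 -> substrate=0 bound=0 product=0
t=1: arr=0 -> substrate=0 bound=0 product=0
t=2: arr=3 -> substrate=0 bound=3 product=0
t=3: arr=0 -> substrate=0 bound=3 product=0
t=4: arr=1 -> substrate=0 bound=1 product=3
t=5: arr=0 -> substrate=0 bound=1 product=3
t=6: arr=1 -> substrate=0 bound=1 product=4
t=7: arr=1 -> substrate=0 bound=2 product=4
t=8: arr=0 -> substrate=0 bound=1 product=5
t=9: arr=0 -> substrate=0 bound=0 product=6
t=10: arr=3 -> substrate=0 bound=3 product=6
t=11: arr=1 -> substrate=1 bound=3 product=6
t=12: arr=0 -> substrate=0 bound=1 product=9
t=13: arr=0 -> substrate=0 bound=1 product=9

Answer: 9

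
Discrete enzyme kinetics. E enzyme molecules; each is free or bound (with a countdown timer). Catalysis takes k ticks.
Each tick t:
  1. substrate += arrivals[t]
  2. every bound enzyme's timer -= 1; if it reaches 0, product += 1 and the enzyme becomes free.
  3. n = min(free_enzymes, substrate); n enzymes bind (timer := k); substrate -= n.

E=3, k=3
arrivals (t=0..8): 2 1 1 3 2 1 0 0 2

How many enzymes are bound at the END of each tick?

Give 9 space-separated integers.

Answer: 2 3 3 3 3 3 3 3 3

Derivation:
t=0: arr=2 -> substrate=0 bound=2 product=0
t=1: arr=1 -> substrate=0 bound=3 product=0
t=2: arr=1 -> substrate=1 bound=3 product=0
t=3: arr=3 -> substrate=2 bound=3 product=2
t=4: arr=2 -> substrate=3 bound=3 product=3
t=5: arr=1 -> substrate=4 bound=3 product=3
t=6: arr=0 -> substrate=2 bound=3 product=5
t=7: arr=0 -> substrate=1 bound=3 product=6
t=8: arr=2 -> substrate=3 bound=3 product=6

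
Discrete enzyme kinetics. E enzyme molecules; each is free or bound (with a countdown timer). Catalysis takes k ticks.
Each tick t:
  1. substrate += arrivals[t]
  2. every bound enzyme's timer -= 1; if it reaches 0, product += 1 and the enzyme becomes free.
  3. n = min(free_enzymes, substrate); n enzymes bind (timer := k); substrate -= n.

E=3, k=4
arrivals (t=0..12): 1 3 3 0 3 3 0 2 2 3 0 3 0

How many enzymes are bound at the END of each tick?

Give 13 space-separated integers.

t=0: arr=1 -> substrate=0 bound=1 product=0
t=1: arr=3 -> substrate=1 bound=3 product=0
t=2: arr=3 -> substrate=4 bound=3 product=0
t=3: arr=0 -> substrate=4 bound=3 product=0
t=4: arr=3 -> substrate=6 bound=3 product=1
t=5: arr=3 -> substrate=7 bound=3 product=3
t=6: arr=0 -> substrate=7 bound=3 product=3
t=7: arr=2 -> substrate=9 bound=3 product=3
t=8: arr=2 -> substrate=10 bound=3 product=4
t=9: arr=3 -> substrate=11 bound=3 product=6
t=10: arr=0 -> substrate=11 bound=3 product=6
t=11: arr=3 -> substrate=14 bound=3 product=6
t=12: arr=0 -> substrate=13 bound=3 product=7

Answer: 1 3 3 3 3 3 3 3 3 3 3 3 3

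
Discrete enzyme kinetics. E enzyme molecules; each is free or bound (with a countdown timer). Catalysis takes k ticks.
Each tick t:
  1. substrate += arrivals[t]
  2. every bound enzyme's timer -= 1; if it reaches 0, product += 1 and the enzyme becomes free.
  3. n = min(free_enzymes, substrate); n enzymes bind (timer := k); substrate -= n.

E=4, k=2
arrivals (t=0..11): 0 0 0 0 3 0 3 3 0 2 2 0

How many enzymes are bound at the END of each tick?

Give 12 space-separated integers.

t=0: arr=0 -> substrate=0 bound=0 product=0
t=1: arr=0 -> substrate=0 bound=0 product=0
t=2: arr=0 -> substrate=0 bound=0 product=0
t=3: arr=0 -> substrate=0 bound=0 product=0
t=4: arr=3 -> substrate=0 bound=3 product=0
t=5: arr=0 -> substrate=0 bound=3 product=0
t=6: arr=3 -> substrate=0 bound=3 product=3
t=7: arr=3 -> substrate=2 bound=4 product=3
t=8: arr=0 -> substrate=0 bound=3 product=6
t=9: arr=2 -> substrate=0 bound=4 product=7
t=10: arr=2 -> substrate=0 bound=4 product=9
t=11: arr=0 -> substrate=0 bound=2 product=11

Answer: 0 0 0 0 3 3 3 4 3 4 4 2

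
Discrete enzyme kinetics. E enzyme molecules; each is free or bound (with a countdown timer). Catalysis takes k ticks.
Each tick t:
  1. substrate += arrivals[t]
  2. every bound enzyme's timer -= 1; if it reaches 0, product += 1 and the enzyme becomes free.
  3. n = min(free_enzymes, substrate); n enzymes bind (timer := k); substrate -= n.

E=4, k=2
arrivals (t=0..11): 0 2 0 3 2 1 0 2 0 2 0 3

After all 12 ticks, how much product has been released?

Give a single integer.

t=0: arr=0 -> substrate=0 bound=0 product=0
t=1: arr=2 -> substrate=0 bound=2 product=0
t=2: arr=0 -> substrate=0 bound=2 product=0
t=3: arr=3 -> substrate=0 bound=3 product=2
t=4: arr=2 -> substrate=1 bound=4 product=2
t=5: arr=1 -> substrate=0 bound=3 product=5
t=6: arr=0 -> substrate=0 bound=2 product=6
t=7: arr=2 -> substrate=0 bound=2 product=8
t=8: arr=0 -> substrate=0 bound=2 product=8
t=9: arr=2 -> substrate=0 bound=2 product=10
t=10: arr=0 -> substrate=0 bound=2 product=10
t=11: arr=3 -> substrate=0 bound=3 product=12

Answer: 12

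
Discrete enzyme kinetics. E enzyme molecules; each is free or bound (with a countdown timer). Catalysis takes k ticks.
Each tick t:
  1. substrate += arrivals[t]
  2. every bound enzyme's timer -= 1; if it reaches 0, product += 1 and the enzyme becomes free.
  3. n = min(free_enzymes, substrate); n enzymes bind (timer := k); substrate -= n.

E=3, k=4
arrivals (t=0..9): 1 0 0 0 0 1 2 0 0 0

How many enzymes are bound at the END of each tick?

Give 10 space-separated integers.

Answer: 1 1 1 1 0 1 3 3 3 2

Derivation:
t=0: arr=1 -> substrate=0 bound=1 product=0
t=1: arr=0 -> substrate=0 bound=1 product=0
t=2: arr=0 -> substrate=0 bound=1 product=0
t=3: arr=0 -> substrate=0 bound=1 product=0
t=4: arr=0 -> substrate=0 bound=0 product=1
t=5: arr=1 -> substrate=0 bound=1 product=1
t=6: arr=2 -> substrate=0 bound=3 product=1
t=7: arr=0 -> substrate=0 bound=3 product=1
t=8: arr=0 -> substrate=0 bound=3 product=1
t=9: arr=0 -> substrate=0 bound=2 product=2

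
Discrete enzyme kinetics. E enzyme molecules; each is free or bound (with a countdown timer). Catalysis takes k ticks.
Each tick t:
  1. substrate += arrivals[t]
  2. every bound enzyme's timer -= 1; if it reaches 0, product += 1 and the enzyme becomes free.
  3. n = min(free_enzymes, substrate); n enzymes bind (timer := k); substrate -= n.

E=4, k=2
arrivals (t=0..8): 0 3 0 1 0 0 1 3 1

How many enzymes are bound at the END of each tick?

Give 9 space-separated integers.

t=0: arr=0 -> substrate=0 bound=0 product=0
t=1: arr=3 -> substrate=0 bound=3 product=0
t=2: arr=0 -> substrate=0 bound=3 product=0
t=3: arr=1 -> substrate=0 bound=1 product=3
t=4: arr=0 -> substrate=0 bound=1 product=3
t=5: arr=0 -> substrate=0 bound=0 product=4
t=6: arr=1 -> substrate=0 bound=1 product=4
t=7: arr=3 -> substrate=0 bound=4 product=4
t=8: arr=1 -> substrate=0 bound=4 product=5

Answer: 0 3 3 1 1 0 1 4 4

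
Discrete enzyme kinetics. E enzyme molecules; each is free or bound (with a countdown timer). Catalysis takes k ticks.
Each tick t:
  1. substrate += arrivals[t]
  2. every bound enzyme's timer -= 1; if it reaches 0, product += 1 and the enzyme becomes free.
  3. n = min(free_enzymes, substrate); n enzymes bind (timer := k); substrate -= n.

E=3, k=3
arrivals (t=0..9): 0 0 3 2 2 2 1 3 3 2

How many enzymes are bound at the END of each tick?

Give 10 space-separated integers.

t=0: arr=0 -> substrate=0 bound=0 product=0
t=1: arr=0 -> substrate=0 bound=0 product=0
t=2: arr=3 -> substrate=0 bound=3 product=0
t=3: arr=2 -> substrate=2 bound=3 product=0
t=4: arr=2 -> substrate=4 bound=3 product=0
t=5: arr=2 -> substrate=3 bound=3 product=3
t=6: arr=1 -> substrate=4 bound=3 product=3
t=7: arr=3 -> substrate=7 bound=3 product=3
t=8: arr=3 -> substrate=7 bound=3 product=6
t=9: arr=2 -> substrate=9 bound=3 product=6

Answer: 0 0 3 3 3 3 3 3 3 3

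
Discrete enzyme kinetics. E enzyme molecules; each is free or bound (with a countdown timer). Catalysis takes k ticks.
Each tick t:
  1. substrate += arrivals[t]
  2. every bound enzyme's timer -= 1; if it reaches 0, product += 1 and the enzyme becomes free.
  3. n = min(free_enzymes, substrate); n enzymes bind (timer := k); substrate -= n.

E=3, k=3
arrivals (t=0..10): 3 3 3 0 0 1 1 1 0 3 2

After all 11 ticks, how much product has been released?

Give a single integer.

Answer: 9

Derivation:
t=0: arr=3 -> substrate=0 bound=3 product=0
t=1: arr=3 -> substrate=3 bound=3 product=0
t=2: arr=3 -> substrate=6 bound=3 product=0
t=3: arr=0 -> substrate=3 bound=3 product=3
t=4: arr=0 -> substrate=3 bound=3 product=3
t=5: arr=1 -> substrate=4 bound=3 product=3
t=6: arr=1 -> substrate=2 bound=3 product=6
t=7: arr=1 -> substrate=3 bound=3 product=6
t=8: arr=0 -> substrate=3 bound=3 product=6
t=9: arr=3 -> substrate=3 bound=3 product=9
t=10: arr=2 -> substrate=5 bound=3 product=9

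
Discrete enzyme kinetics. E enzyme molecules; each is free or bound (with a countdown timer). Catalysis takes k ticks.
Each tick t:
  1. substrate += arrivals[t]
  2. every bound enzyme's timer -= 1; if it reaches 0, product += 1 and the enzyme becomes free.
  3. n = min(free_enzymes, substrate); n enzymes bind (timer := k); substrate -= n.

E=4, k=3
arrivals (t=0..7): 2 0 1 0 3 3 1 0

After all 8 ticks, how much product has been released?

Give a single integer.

Answer: 6

Derivation:
t=0: arr=2 -> substrate=0 bound=2 product=0
t=1: arr=0 -> substrate=0 bound=2 product=0
t=2: arr=1 -> substrate=0 bound=3 product=0
t=3: arr=0 -> substrate=0 bound=1 product=2
t=4: arr=3 -> substrate=0 bound=4 product=2
t=5: arr=3 -> substrate=2 bound=4 product=3
t=6: arr=1 -> substrate=3 bound=4 product=3
t=7: arr=0 -> substrate=0 bound=4 product=6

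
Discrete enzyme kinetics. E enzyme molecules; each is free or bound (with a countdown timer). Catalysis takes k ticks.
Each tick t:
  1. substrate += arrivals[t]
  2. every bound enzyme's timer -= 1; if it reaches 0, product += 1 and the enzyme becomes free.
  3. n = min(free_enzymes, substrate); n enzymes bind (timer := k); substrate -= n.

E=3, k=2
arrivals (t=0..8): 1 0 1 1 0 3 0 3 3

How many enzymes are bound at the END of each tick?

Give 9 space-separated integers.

Answer: 1 1 1 2 1 3 3 3 3

Derivation:
t=0: arr=1 -> substrate=0 bound=1 product=0
t=1: arr=0 -> substrate=0 bound=1 product=0
t=2: arr=1 -> substrate=0 bound=1 product=1
t=3: arr=1 -> substrate=0 bound=2 product=1
t=4: arr=0 -> substrate=0 bound=1 product=2
t=5: arr=3 -> substrate=0 bound=3 product=3
t=6: arr=0 -> substrate=0 bound=3 product=3
t=7: arr=3 -> substrate=0 bound=3 product=6
t=8: arr=3 -> substrate=3 bound=3 product=6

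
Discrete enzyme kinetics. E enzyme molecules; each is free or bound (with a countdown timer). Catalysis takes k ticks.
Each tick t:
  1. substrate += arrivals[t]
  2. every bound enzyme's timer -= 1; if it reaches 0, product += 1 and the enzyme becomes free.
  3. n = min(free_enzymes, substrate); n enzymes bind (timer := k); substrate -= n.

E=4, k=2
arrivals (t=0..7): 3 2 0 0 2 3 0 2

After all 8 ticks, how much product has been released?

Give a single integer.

Answer: 9

Derivation:
t=0: arr=3 -> substrate=0 bound=3 product=0
t=1: arr=2 -> substrate=1 bound=4 product=0
t=2: arr=0 -> substrate=0 bound=2 product=3
t=3: arr=0 -> substrate=0 bound=1 product=4
t=4: arr=2 -> substrate=0 bound=2 product=5
t=5: arr=3 -> substrate=1 bound=4 product=5
t=6: arr=0 -> substrate=0 bound=3 product=7
t=7: arr=2 -> substrate=0 bound=3 product=9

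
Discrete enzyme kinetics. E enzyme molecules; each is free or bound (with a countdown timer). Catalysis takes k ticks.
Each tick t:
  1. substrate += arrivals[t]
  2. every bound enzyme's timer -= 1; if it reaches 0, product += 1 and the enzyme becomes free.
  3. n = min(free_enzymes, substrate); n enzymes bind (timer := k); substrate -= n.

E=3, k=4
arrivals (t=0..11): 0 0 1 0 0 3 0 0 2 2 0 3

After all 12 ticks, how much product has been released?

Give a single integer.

Answer: 4

Derivation:
t=0: arr=0 -> substrate=0 bound=0 product=0
t=1: arr=0 -> substrate=0 bound=0 product=0
t=2: arr=1 -> substrate=0 bound=1 product=0
t=3: arr=0 -> substrate=0 bound=1 product=0
t=4: arr=0 -> substrate=0 bound=1 product=0
t=5: arr=3 -> substrate=1 bound=3 product=0
t=6: arr=0 -> substrate=0 bound=3 product=1
t=7: arr=0 -> substrate=0 bound=3 product=1
t=8: arr=2 -> substrate=2 bound=3 product=1
t=9: arr=2 -> substrate=2 bound=3 product=3
t=10: arr=0 -> substrate=1 bound=3 product=4
t=11: arr=3 -> substrate=4 bound=3 product=4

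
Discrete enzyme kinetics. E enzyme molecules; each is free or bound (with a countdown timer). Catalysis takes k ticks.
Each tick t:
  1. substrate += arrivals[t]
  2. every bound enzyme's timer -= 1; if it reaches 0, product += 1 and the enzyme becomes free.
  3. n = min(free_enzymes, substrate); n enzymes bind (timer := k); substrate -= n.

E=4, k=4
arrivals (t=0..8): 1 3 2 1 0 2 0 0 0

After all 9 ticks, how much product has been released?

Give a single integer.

Answer: 5

Derivation:
t=0: arr=1 -> substrate=0 bound=1 product=0
t=1: arr=3 -> substrate=0 bound=4 product=0
t=2: arr=2 -> substrate=2 bound=4 product=0
t=3: arr=1 -> substrate=3 bound=4 product=0
t=4: arr=0 -> substrate=2 bound=4 product=1
t=5: arr=2 -> substrate=1 bound=4 product=4
t=6: arr=0 -> substrate=1 bound=4 product=4
t=7: arr=0 -> substrate=1 bound=4 product=4
t=8: arr=0 -> substrate=0 bound=4 product=5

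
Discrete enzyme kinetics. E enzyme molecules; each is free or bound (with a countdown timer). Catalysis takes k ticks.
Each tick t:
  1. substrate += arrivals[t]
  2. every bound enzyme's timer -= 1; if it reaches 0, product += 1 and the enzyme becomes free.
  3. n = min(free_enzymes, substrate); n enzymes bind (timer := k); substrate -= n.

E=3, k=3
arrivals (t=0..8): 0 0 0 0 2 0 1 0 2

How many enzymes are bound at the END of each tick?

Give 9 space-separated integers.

Answer: 0 0 0 0 2 2 3 1 3

Derivation:
t=0: arr=0 -> substrate=0 bound=0 product=0
t=1: arr=0 -> substrate=0 bound=0 product=0
t=2: arr=0 -> substrate=0 bound=0 product=0
t=3: arr=0 -> substrate=0 bound=0 product=0
t=4: arr=2 -> substrate=0 bound=2 product=0
t=5: arr=0 -> substrate=0 bound=2 product=0
t=6: arr=1 -> substrate=0 bound=3 product=0
t=7: arr=0 -> substrate=0 bound=1 product=2
t=8: arr=2 -> substrate=0 bound=3 product=2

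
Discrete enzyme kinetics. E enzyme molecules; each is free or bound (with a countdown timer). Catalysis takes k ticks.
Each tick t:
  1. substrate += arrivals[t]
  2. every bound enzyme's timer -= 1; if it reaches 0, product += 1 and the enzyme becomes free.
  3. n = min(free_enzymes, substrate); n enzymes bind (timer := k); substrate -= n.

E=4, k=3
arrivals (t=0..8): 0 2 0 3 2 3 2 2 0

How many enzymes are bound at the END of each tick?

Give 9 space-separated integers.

t=0: arr=0 -> substrate=0 bound=0 product=0
t=1: arr=2 -> substrate=0 bound=2 product=0
t=2: arr=0 -> substrate=0 bound=2 product=0
t=3: arr=3 -> substrate=1 bound=4 product=0
t=4: arr=2 -> substrate=1 bound=4 product=2
t=5: arr=3 -> substrate=4 bound=4 product=2
t=6: arr=2 -> substrate=4 bound=4 product=4
t=7: arr=2 -> substrate=4 bound=4 product=6
t=8: arr=0 -> substrate=4 bound=4 product=6

Answer: 0 2 2 4 4 4 4 4 4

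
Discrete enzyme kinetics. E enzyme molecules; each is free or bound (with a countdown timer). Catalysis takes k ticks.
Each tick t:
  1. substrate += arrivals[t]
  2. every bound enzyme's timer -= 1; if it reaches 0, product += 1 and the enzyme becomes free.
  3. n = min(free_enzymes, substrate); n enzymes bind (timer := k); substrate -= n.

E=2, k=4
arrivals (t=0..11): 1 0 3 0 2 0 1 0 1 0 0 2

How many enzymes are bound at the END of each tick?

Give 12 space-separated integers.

t=0: arr=1 -> substrate=0 bound=1 product=0
t=1: arr=0 -> substrate=0 bound=1 product=0
t=2: arr=3 -> substrate=2 bound=2 product=0
t=3: arr=0 -> substrate=2 bound=2 product=0
t=4: arr=2 -> substrate=3 bound=2 product=1
t=5: arr=0 -> substrate=3 bound=2 product=1
t=6: arr=1 -> substrate=3 bound=2 product=2
t=7: arr=0 -> substrate=3 bound=2 product=2
t=8: arr=1 -> substrate=3 bound=2 product=3
t=9: arr=0 -> substrate=3 bound=2 product=3
t=10: arr=0 -> substrate=2 bound=2 product=4
t=11: arr=2 -> substrate=4 bound=2 product=4

Answer: 1 1 2 2 2 2 2 2 2 2 2 2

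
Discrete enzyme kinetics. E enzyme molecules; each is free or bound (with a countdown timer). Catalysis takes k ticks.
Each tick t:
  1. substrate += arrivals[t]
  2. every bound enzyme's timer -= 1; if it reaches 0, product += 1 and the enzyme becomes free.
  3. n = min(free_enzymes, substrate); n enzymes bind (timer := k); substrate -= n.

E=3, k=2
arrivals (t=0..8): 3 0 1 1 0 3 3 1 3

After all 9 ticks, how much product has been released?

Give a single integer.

t=0: arr=3 -> substrate=0 bound=3 product=0
t=1: arr=0 -> substrate=0 bound=3 product=0
t=2: arr=1 -> substrate=0 bound=1 product=3
t=3: arr=1 -> substrate=0 bound=2 product=3
t=4: arr=0 -> substrate=0 bound=1 product=4
t=5: arr=3 -> substrate=0 bound=3 product=5
t=6: arr=3 -> substrate=3 bound=3 product=5
t=7: arr=1 -> substrate=1 bound=3 product=8
t=8: arr=3 -> substrate=4 bound=3 product=8

Answer: 8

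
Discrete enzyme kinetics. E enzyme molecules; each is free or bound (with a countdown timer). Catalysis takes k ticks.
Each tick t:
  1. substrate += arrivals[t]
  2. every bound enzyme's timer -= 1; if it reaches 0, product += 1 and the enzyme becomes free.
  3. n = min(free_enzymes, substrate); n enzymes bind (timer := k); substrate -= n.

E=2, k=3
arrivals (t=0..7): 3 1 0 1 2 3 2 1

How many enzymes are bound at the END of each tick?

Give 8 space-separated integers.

t=0: arr=3 -> substrate=1 bound=2 product=0
t=1: arr=1 -> substrate=2 bound=2 product=0
t=2: arr=0 -> substrate=2 bound=2 product=0
t=3: arr=1 -> substrate=1 bound=2 product=2
t=4: arr=2 -> substrate=3 bound=2 product=2
t=5: arr=3 -> substrate=6 bound=2 product=2
t=6: arr=2 -> substrate=6 bound=2 product=4
t=7: arr=1 -> substrate=7 bound=2 product=4

Answer: 2 2 2 2 2 2 2 2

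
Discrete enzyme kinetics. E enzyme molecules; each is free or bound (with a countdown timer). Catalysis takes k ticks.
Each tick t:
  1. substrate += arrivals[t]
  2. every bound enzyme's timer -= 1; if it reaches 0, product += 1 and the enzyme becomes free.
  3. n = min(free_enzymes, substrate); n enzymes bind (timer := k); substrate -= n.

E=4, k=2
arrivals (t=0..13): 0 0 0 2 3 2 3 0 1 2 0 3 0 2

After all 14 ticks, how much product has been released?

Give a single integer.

t=0: arr=0 -> substrate=0 bound=0 product=0
t=1: arr=0 -> substrate=0 bound=0 product=0
t=2: arr=0 -> substrate=0 bound=0 product=0
t=3: arr=2 -> substrate=0 bound=2 product=0
t=4: arr=3 -> substrate=1 bound=4 product=0
t=5: arr=2 -> substrate=1 bound=4 product=2
t=6: arr=3 -> substrate=2 bound=4 product=4
t=7: arr=0 -> substrate=0 bound=4 product=6
t=8: arr=1 -> substrate=0 bound=3 product=8
t=9: arr=2 -> substrate=0 bound=3 product=10
t=10: arr=0 -> substrate=0 bound=2 product=11
t=11: arr=3 -> substrate=0 bound=3 product=13
t=12: arr=0 -> substrate=0 bound=3 product=13
t=13: arr=2 -> substrate=0 bound=2 product=16

Answer: 16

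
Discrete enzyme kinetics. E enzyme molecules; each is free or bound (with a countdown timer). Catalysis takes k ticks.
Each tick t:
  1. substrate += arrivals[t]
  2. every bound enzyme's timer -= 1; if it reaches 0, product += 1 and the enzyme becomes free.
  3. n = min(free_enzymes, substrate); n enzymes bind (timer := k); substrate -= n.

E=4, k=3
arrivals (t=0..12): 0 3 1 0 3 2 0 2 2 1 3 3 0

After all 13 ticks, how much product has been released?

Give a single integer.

Answer: 12

Derivation:
t=0: arr=0 -> substrate=0 bound=0 product=0
t=1: arr=3 -> substrate=0 bound=3 product=0
t=2: arr=1 -> substrate=0 bound=4 product=0
t=3: arr=0 -> substrate=0 bound=4 product=0
t=4: arr=3 -> substrate=0 bound=4 product=3
t=5: arr=2 -> substrate=1 bound=4 product=4
t=6: arr=0 -> substrate=1 bound=4 product=4
t=7: arr=2 -> substrate=0 bound=4 product=7
t=8: arr=2 -> substrate=1 bound=4 product=8
t=9: arr=1 -> substrate=2 bound=4 product=8
t=10: arr=3 -> substrate=2 bound=4 product=11
t=11: arr=3 -> substrate=4 bound=4 product=12
t=12: arr=0 -> substrate=4 bound=4 product=12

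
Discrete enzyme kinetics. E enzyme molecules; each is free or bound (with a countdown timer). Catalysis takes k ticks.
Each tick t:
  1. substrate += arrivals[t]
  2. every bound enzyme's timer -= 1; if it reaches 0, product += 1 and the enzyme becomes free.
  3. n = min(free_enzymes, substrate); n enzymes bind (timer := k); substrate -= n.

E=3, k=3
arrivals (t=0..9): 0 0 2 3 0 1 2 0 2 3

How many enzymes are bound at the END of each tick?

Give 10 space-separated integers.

Answer: 0 0 2 3 3 3 3 3 3 3

Derivation:
t=0: arr=0 -> substrate=0 bound=0 product=0
t=1: arr=0 -> substrate=0 bound=0 product=0
t=2: arr=2 -> substrate=0 bound=2 product=0
t=3: arr=3 -> substrate=2 bound=3 product=0
t=4: arr=0 -> substrate=2 bound=3 product=0
t=5: arr=1 -> substrate=1 bound=3 product=2
t=6: arr=2 -> substrate=2 bound=3 product=3
t=7: arr=0 -> substrate=2 bound=3 product=3
t=8: arr=2 -> substrate=2 bound=3 product=5
t=9: arr=3 -> substrate=4 bound=3 product=6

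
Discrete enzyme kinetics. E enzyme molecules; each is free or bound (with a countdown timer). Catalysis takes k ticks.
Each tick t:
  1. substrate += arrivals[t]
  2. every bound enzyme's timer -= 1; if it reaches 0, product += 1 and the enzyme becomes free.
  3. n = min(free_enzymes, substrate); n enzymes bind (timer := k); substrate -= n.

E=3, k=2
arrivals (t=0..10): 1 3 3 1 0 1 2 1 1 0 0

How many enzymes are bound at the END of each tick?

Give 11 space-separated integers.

t=0: arr=1 -> substrate=0 bound=1 product=0
t=1: arr=3 -> substrate=1 bound=3 product=0
t=2: arr=3 -> substrate=3 bound=3 product=1
t=3: arr=1 -> substrate=2 bound=3 product=3
t=4: arr=0 -> substrate=1 bound=3 product=4
t=5: arr=1 -> substrate=0 bound=3 product=6
t=6: arr=2 -> substrate=1 bound=3 product=7
t=7: arr=1 -> substrate=0 bound=3 product=9
t=8: arr=1 -> substrate=0 bound=3 product=10
t=9: arr=0 -> substrate=0 bound=1 product=12
t=10: arr=0 -> substrate=0 bound=0 product=13

Answer: 1 3 3 3 3 3 3 3 3 1 0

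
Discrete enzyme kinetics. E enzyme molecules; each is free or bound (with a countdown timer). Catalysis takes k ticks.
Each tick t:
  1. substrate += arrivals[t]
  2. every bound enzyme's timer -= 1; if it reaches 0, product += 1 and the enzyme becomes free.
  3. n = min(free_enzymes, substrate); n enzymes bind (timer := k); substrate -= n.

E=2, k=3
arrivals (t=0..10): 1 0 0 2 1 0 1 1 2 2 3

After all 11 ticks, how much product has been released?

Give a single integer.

t=0: arr=1 -> substrate=0 bound=1 product=0
t=1: arr=0 -> substrate=0 bound=1 product=0
t=2: arr=0 -> substrate=0 bound=1 product=0
t=3: arr=2 -> substrate=0 bound=2 product=1
t=4: arr=1 -> substrate=1 bound=2 product=1
t=5: arr=0 -> substrate=1 bound=2 product=1
t=6: arr=1 -> substrate=0 bound=2 product=3
t=7: arr=1 -> substrate=1 bound=2 product=3
t=8: arr=2 -> substrate=3 bound=2 product=3
t=9: arr=2 -> substrate=3 bound=2 product=5
t=10: arr=3 -> substrate=6 bound=2 product=5

Answer: 5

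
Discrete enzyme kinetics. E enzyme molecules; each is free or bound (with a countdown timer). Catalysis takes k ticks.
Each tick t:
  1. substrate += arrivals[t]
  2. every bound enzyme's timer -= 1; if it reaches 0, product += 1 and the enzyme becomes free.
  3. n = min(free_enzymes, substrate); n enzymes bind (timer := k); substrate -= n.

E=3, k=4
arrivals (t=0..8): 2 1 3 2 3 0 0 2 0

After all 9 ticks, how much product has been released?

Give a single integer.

t=0: arr=2 -> substrate=0 bound=2 product=0
t=1: arr=1 -> substrate=0 bound=3 product=0
t=2: arr=3 -> substrate=3 bound=3 product=0
t=3: arr=2 -> substrate=5 bound=3 product=0
t=4: arr=3 -> substrate=6 bound=3 product=2
t=5: arr=0 -> substrate=5 bound=3 product=3
t=6: arr=0 -> substrate=5 bound=3 product=3
t=7: arr=2 -> substrate=7 bound=3 product=3
t=8: arr=0 -> substrate=5 bound=3 product=5

Answer: 5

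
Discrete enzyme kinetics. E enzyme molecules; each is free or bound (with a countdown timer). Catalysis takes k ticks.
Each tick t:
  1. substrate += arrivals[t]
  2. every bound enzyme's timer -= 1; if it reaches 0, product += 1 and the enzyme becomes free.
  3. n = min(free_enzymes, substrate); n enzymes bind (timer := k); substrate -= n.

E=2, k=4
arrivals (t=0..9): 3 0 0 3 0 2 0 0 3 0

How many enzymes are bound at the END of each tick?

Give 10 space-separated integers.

Answer: 2 2 2 2 2 2 2 2 2 2

Derivation:
t=0: arr=3 -> substrate=1 bound=2 product=0
t=1: arr=0 -> substrate=1 bound=2 product=0
t=2: arr=0 -> substrate=1 bound=2 product=0
t=3: arr=3 -> substrate=4 bound=2 product=0
t=4: arr=0 -> substrate=2 bound=2 product=2
t=5: arr=2 -> substrate=4 bound=2 product=2
t=6: arr=0 -> substrate=4 bound=2 product=2
t=7: arr=0 -> substrate=4 bound=2 product=2
t=8: arr=3 -> substrate=5 bound=2 product=4
t=9: arr=0 -> substrate=5 bound=2 product=4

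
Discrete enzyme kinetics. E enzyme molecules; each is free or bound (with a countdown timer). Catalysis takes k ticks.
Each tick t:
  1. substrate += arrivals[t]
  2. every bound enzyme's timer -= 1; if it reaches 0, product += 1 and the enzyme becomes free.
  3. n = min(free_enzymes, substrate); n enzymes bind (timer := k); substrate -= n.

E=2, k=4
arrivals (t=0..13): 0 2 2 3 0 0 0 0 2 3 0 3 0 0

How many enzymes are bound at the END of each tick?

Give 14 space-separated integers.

t=0: arr=0 -> substrate=0 bound=0 product=0
t=1: arr=2 -> substrate=0 bound=2 product=0
t=2: arr=2 -> substrate=2 bound=2 product=0
t=3: arr=3 -> substrate=5 bound=2 product=0
t=4: arr=0 -> substrate=5 bound=2 product=0
t=5: arr=0 -> substrate=3 bound=2 product=2
t=6: arr=0 -> substrate=3 bound=2 product=2
t=7: arr=0 -> substrate=3 bound=2 product=2
t=8: arr=2 -> substrate=5 bound=2 product=2
t=9: arr=3 -> substrate=6 bound=2 product=4
t=10: arr=0 -> substrate=6 bound=2 product=4
t=11: arr=3 -> substrate=9 bound=2 product=4
t=12: arr=0 -> substrate=9 bound=2 product=4
t=13: arr=0 -> substrate=7 bound=2 product=6

Answer: 0 2 2 2 2 2 2 2 2 2 2 2 2 2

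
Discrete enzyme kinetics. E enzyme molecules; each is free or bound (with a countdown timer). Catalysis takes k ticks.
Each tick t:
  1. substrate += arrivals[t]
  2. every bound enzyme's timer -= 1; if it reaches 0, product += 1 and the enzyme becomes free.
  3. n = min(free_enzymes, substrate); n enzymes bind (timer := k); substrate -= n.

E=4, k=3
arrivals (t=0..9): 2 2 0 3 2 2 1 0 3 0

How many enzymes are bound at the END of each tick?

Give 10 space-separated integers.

t=0: arr=2 -> substrate=0 bound=2 product=0
t=1: arr=2 -> substrate=0 bound=4 product=0
t=2: arr=0 -> substrate=0 bound=4 product=0
t=3: arr=3 -> substrate=1 bound=4 product=2
t=4: arr=2 -> substrate=1 bound=4 product=4
t=5: arr=2 -> substrate=3 bound=4 product=4
t=6: arr=1 -> substrate=2 bound=4 product=6
t=7: arr=0 -> substrate=0 bound=4 product=8
t=8: arr=3 -> substrate=3 bound=4 product=8
t=9: arr=0 -> substrate=1 bound=4 product=10

Answer: 2 4 4 4 4 4 4 4 4 4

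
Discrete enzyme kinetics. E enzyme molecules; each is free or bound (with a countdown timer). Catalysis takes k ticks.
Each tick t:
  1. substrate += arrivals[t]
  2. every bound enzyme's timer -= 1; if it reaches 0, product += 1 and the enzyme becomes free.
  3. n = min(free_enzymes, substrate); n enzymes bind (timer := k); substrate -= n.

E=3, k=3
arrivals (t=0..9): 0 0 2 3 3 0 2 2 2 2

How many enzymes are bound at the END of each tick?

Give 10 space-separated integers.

Answer: 0 0 2 3 3 3 3 3 3 3

Derivation:
t=0: arr=0 -> substrate=0 bound=0 product=0
t=1: arr=0 -> substrate=0 bound=0 product=0
t=2: arr=2 -> substrate=0 bound=2 product=0
t=3: arr=3 -> substrate=2 bound=3 product=0
t=4: arr=3 -> substrate=5 bound=3 product=0
t=5: arr=0 -> substrate=3 bound=3 product=2
t=6: arr=2 -> substrate=4 bound=3 product=3
t=7: arr=2 -> substrate=6 bound=3 product=3
t=8: arr=2 -> substrate=6 bound=3 product=5
t=9: arr=2 -> substrate=7 bound=3 product=6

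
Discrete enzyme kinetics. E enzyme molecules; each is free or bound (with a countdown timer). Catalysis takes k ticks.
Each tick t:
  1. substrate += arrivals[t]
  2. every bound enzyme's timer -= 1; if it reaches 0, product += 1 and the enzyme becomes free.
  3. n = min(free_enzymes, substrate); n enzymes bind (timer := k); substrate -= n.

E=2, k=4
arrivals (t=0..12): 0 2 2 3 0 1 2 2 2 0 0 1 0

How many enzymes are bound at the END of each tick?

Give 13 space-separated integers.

t=0: arr=0 -> substrate=0 bound=0 product=0
t=1: arr=2 -> substrate=0 bound=2 product=0
t=2: arr=2 -> substrate=2 bound=2 product=0
t=3: arr=3 -> substrate=5 bound=2 product=0
t=4: arr=0 -> substrate=5 bound=2 product=0
t=5: arr=1 -> substrate=4 bound=2 product=2
t=6: arr=2 -> substrate=6 bound=2 product=2
t=7: arr=2 -> substrate=8 bound=2 product=2
t=8: arr=2 -> substrate=10 bound=2 product=2
t=9: arr=0 -> substrate=8 bound=2 product=4
t=10: arr=0 -> substrate=8 bound=2 product=4
t=11: arr=1 -> substrate=9 bound=2 product=4
t=12: arr=0 -> substrate=9 bound=2 product=4

Answer: 0 2 2 2 2 2 2 2 2 2 2 2 2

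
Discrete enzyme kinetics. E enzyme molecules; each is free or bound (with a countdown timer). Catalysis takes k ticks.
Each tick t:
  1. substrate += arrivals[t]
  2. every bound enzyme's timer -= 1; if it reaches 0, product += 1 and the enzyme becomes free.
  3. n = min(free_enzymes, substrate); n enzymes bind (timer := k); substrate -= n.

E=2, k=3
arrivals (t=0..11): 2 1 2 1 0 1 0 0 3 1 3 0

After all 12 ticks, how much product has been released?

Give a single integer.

Answer: 6

Derivation:
t=0: arr=2 -> substrate=0 bound=2 product=0
t=1: arr=1 -> substrate=1 bound=2 product=0
t=2: arr=2 -> substrate=3 bound=2 product=0
t=3: arr=1 -> substrate=2 bound=2 product=2
t=4: arr=0 -> substrate=2 bound=2 product=2
t=5: arr=1 -> substrate=3 bound=2 product=2
t=6: arr=0 -> substrate=1 bound=2 product=4
t=7: arr=0 -> substrate=1 bound=2 product=4
t=8: arr=3 -> substrate=4 bound=2 product=4
t=9: arr=1 -> substrate=3 bound=2 product=6
t=10: arr=3 -> substrate=6 bound=2 product=6
t=11: arr=0 -> substrate=6 bound=2 product=6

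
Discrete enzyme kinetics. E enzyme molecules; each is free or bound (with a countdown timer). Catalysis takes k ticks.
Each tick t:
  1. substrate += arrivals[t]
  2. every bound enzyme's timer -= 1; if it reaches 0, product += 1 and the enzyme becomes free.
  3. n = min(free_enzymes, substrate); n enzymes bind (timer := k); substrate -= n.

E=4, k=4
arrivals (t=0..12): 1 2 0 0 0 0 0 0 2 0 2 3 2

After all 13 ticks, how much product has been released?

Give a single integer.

Answer: 5

Derivation:
t=0: arr=1 -> substrate=0 bound=1 product=0
t=1: arr=2 -> substrate=0 bound=3 product=0
t=2: arr=0 -> substrate=0 bound=3 product=0
t=3: arr=0 -> substrate=0 bound=3 product=0
t=4: arr=0 -> substrate=0 bound=2 product=1
t=5: arr=0 -> substrate=0 bound=0 product=3
t=6: arr=0 -> substrate=0 bound=0 product=3
t=7: arr=0 -> substrate=0 bound=0 product=3
t=8: arr=2 -> substrate=0 bound=2 product=3
t=9: arr=0 -> substrate=0 bound=2 product=3
t=10: arr=2 -> substrate=0 bound=4 product=3
t=11: arr=3 -> substrate=3 bound=4 product=3
t=12: arr=2 -> substrate=3 bound=4 product=5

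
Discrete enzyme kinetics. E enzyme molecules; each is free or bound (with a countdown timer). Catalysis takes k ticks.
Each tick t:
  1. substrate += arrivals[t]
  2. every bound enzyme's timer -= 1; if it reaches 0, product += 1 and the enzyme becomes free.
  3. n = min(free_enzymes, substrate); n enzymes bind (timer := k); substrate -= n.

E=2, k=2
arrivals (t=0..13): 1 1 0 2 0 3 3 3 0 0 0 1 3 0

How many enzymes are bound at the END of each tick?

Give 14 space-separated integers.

t=0: arr=1 -> substrate=0 bound=1 product=0
t=1: arr=1 -> substrate=0 bound=2 product=0
t=2: arr=0 -> substrate=0 bound=1 product=1
t=3: arr=2 -> substrate=0 bound=2 product=2
t=4: arr=0 -> substrate=0 bound=2 product=2
t=5: arr=3 -> substrate=1 bound=2 product=4
t=6: arr=3 -> substrate=4 bound=2 product=4
t=7: arr=3 -> substrate=5 bound=2 product=6
t=8: arr=0 -> substrate=5 bound=2 product=6
t=9: arr=0 -> substrate=3 bound=2 product=8
t=10: arr=0 -> substrate=3 bound=2 product=8
t=11: arr=1 -> substrate=2 bound=2 product=10
t=12: arr=3 -> substrate=5 bound=2 product=10
t=13: arr=0 -> substrate=3 bound=2 product=12

Answer: 1 2 1 2 2 2 2 2 2 2 2 2 2 2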